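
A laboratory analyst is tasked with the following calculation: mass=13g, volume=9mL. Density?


ρ = mass/volume
= 13/9
= 1.444 g/mL

1.444 g/mL


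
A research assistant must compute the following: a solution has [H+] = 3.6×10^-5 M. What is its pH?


pH = -log10([H+]) = -log10(3.6×10^-5)
= 5 - log10(3.6)
= 5 - 0.56
= 4.44

4.44


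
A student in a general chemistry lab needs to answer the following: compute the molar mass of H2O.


M(H2O) = 2×1.008 + 1×16.0
= 2.02 + 16.0
= 18.02 g/mol

18.02 g/mol


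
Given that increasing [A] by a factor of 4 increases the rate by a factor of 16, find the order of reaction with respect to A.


rate ∝ [A]^n
4^n = 16 → n = 2
Order in A: 2

2


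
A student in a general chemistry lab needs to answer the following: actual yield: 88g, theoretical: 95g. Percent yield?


% yield = actual/theoretical × 100
= 88/95 × 100
= 92.63%

92.63%


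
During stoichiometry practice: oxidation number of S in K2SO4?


2(+1) + x + 4(-2) = 0, so x = +6
Oxidation number: +6

+6


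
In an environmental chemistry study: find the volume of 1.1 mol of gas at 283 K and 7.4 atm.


PV = nRT  (R = 0.08206 L·atm/(mol·K))
V = nRT/P = 1.1×0.08206×283/7.4
= 3.452 L

3.452 L


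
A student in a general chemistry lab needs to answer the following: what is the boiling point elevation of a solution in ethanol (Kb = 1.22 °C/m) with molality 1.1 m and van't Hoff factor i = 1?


ΔTb = Kb × m × i
= 1.22 × 1.1 × 1
= 1.342 °C

1.342 °C


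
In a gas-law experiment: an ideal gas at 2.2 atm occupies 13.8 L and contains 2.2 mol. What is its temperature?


PV = nRT  (R = 0.08206 L·atm/(mol·K))
T = PV/(nR) = 2.2×13.8/(2.2×0.08206)
= 30.36/0.180532
= 168.17 K

168.17 K


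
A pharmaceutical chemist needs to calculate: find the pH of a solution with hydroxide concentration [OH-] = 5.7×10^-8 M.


pOH = -log10([OH-]) = -log10(5.7×10^-8)
= 8 - log10(5.7) = 7.24
pH = 14 - pOH = 14 - 7.24 = 6.76

6.76


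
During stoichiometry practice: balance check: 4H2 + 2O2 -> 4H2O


Equation: 4H2 + 2O2 -> 4H2O
Check atoms: H: 8=8, O: 4=4
Balanced

Yes, balanced


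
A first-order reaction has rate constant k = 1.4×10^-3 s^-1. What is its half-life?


t½ = ln2/k = 0.693147/(1.4×10^-3 s^-1)
= 495.1 s

495.1 s


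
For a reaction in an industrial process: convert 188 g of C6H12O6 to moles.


M(C6H12O6) = 180.16 g/mol
n = mass/M = 188/180.16 = 1.0435 mol

1.0435 mol


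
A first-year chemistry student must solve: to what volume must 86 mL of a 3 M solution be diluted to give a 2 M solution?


C1V1 = C2V2
3 × 86 = 2 × V2
V2 = 258/2 = 129.0 mL

129.0 mL


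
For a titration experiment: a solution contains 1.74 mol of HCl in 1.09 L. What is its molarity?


M = n/V = 1.74/1.09 = 1.596 mol/L

1.596 M


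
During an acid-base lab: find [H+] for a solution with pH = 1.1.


[H+] = 10^(-pH) = 10^(-1.1)
= 7.94×10^-2 M

7.94×10^-2 M


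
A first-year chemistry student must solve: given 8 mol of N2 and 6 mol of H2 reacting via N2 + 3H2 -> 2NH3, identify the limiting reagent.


Mole ratio available / coefficient:
  N2: 8/1 = 8.000
  H2: 6/3 = 2.000
Smaller ratio is limiting.

H2


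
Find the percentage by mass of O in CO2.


M(CO2) = 1×12.01 + 2×16.0 = 44.01 g/mol
Mass of O = 2 × 16.0 = 32.00 g/mol
% O = 32.00/44.01 × 100 = 72.71%

72.71%


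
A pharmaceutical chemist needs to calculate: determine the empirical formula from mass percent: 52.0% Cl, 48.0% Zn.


Assume 100 g sample. Moles of each element:
  Cl: 52.0/35.45 = 1.467 mol
  Zn: 48.0/65.38 = 0.734 mol
Divide by smallest (0.734):
  Cl: 1.467/0.734 = 2.0
  Zn: 0.734/0.734 = 1.0
Empirical formula: ZnCl2

ZnCl2


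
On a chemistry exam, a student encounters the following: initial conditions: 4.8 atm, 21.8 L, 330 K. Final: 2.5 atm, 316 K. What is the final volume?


P1V1/T1 = P2V2/T2
V2 = P1V1T2/(T1P2)
= 4.8×21.8×316/(330×2.5)
= 40.08 L

40.08 L


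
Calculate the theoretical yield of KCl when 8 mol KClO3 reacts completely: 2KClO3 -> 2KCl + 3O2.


Mole ratio KCl:KClO3 = 2:2
n(KCl) = 8 × 2/2 = 8.000 mol
mass = 8.000 × 74.55 = 596.4 g

596.4 g


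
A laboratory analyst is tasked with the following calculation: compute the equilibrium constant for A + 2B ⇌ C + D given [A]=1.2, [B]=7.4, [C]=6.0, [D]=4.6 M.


Kc = [C][D]/([A][B]^2)
= (6.0^1 × 4.6^1)/(1.2^1 × 7.4^2)
= 27.6/65.712
= 0.4200

0.4200


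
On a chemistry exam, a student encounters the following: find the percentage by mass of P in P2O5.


M(P2O5) = 2×30.97 + 5×16.0 = 141.94 g/mol
Mass of P = 2 × 30.97 = 61.94 g/mol
% P = 61.94/141.94 × 100 = 43.64%

43.64%


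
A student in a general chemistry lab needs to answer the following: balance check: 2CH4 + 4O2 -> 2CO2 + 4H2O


Equation: 2CH4 + 4O2 -> 2CO2 + 4H2O
Check atoms: C: 2=2, H: 8=8, O: 8=8
Balanced

Yes, balanced


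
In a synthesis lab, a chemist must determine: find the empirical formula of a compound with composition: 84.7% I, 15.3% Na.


Assume 100 g sample. Moles of each element:
  I: 84.7/126.9 = 0.667 mol
  Na: 15.3/22.99 = 0.666 mol
Divide by smallest (0.666):
  I: 0.667/0.666 = 1.0
  Na: 0.666/0.666 = 1.0
Empirical formula: NaI

NaI


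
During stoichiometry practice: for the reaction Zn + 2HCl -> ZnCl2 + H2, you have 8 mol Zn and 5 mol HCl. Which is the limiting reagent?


Mole ratio available / coefficient:
  Zn: 8/1 = 8.000
  HCl: 5/2 = 2.500
Smaller ratio is limiting.

HCl


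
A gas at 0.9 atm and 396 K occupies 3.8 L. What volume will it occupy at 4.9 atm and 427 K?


P1V1/T1 = P2V2/T2
V2 = P1V1T2/(T1P2)
= 0.9×3.8×427/(396×4.9)
= 0.753 L

0.753 L


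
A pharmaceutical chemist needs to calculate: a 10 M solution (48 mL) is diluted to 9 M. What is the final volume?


C1V1 = C2V2
10 × 48 = 9 × V2
V2 = 480/9 = 53.33 mL

53.33 mL


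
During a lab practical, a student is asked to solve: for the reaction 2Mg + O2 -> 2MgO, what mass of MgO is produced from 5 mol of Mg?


Mole ratio MgO:Mg = 2:2
n(MgO) = 5 × 2/2 = 5.000 mol
mass = 5.000 × 40.31 = 201.55 g

201.55 g


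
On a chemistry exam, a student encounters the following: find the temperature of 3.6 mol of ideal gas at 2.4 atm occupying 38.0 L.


PV = nRT  (R = 0.08206 L·atm/(mol·K))
T = PV/(nR) = 2.4×38.0/(3.6×0.08206)
= 91.20/0.295416
= 308.72 K

308.72 K


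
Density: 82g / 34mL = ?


ρ = mass/volume
= 82/34
= 2.412 g/mL

2.412 g/mL


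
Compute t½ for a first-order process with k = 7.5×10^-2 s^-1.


t½ = ln2/k = 0.693147/(7.5×10^-2 s^-1)
= 9.242 s

9.242 s


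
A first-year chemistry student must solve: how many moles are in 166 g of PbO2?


M(PbO2) = 239.2 g/mol
n = mass/M = 166/239.2 = 0.694 mol

0.694 mol


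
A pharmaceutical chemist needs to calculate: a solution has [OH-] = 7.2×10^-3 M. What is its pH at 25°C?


pOH = -log10([OH-]) = -log10(7.2×10^-3)
= 3 - log10(7.2) = 2.14
pH = 14 - pOH = 14 - 2.14 = 11.86

11.86


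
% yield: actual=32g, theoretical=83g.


% yield = actual/theoretical × 100
= 32/83 × 100
= 38.55%

38.55%


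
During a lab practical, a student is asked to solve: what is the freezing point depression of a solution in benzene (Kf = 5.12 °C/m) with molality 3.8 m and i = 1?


ΔTf = Kf × m × i
= 5.12 × 3.8 × 1
= 19.456 °C

19.456 °C


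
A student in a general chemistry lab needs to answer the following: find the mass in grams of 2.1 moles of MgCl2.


M(MgCl2) = 95.21 g/mol
mass = n × M = 2.1 × 95.21 = 199.94 g

199.94 g


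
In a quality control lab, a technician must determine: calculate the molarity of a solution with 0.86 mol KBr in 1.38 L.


M = n/V = 0.86/1.38 = 0.623 mol/L

0.623 M


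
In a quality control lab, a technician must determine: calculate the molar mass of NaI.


M(NaI) = 1×22.99 + 1×126.9
= 22.99 + 126.9
= 149.89 g/mol

149.89 g/mol


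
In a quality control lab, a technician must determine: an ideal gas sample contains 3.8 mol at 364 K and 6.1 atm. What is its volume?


PV = nRT  (R = 0.08206 L·atm/(mol·K))
V = nRT/P = 3.8×0.08206×364/6.1
= 18.607 L

18.607 L


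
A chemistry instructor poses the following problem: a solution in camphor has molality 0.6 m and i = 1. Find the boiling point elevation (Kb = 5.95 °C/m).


ΔTb = Kb × m × i
= 5.95 × 0.6 × 1
= 3.57 °C

3.57 °C


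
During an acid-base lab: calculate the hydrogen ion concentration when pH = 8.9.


[H+] = 10^(-pH) = 10^(-8.9)
= 1.26×10^-9 M

1.26×10^-9 M


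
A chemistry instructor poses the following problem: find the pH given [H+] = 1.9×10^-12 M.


pH = -log10([H+]) = -log10(1.9×10^-12)
= 12 - log10(1.9)
= 12 - 0.28
= 11.72

11.72


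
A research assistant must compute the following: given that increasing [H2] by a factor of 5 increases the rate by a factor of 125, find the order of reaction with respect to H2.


rate ∝ [H2]^n
5^n = 125 → n = 3
Order in H2: 3

3


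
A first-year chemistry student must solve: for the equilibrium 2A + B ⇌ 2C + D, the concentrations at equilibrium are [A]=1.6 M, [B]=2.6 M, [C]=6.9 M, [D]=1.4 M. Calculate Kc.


Kc = [C]^2[D]/([A]^2[B])
= (6.9^2 × 1.4^1)/(1.6^2 × 2.6^1)
= 66.654/6.656
= 10.01

10.01


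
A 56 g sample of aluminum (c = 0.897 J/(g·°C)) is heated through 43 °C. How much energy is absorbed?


q = mcΔT = 56 × 0.897 × 43
= 2159.98 J

2159.98 J


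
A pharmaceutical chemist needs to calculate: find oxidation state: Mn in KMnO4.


(+1) + x + 4(-2) = 0, so x = +7
Oxidation number: +7

+7


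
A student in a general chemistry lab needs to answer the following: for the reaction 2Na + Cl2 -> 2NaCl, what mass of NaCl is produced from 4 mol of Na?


Mole ratio NaCl:Na = 2:2
n(NaCl) = 4 × 2/2 = 4.000 mol
mass = 4.000 × 58.44 = 233.76 g

233.76 g


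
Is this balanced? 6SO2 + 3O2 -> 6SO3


Equation: 6SO2 + 3O2 -> 6SO3
Check atoms: O: 18=18, S: 6=6
Balanced

Yes, balanced


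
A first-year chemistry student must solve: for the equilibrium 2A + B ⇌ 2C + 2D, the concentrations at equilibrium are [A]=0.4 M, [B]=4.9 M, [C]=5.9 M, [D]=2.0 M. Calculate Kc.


Kc = [C]^2[D]^2/([A]^2[B])
= (5.9^2 × 2.0^2)/(0.4^2 × 4.9^1)
= 139.24/0.784
= 177.6

177.6


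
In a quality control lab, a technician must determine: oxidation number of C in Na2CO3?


2(+1) + x + 3(-2) = 0, so x = +4
Oxidation number: +4

+4


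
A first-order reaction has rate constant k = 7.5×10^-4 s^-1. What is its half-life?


t½ = ln2/k = 0.693147/(7.5×10^-4 s^-1)
= 924.2 s

924.2 s


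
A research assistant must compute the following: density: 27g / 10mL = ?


ρ = mass/volume
= 27/10
= 2.7 g/mL

2.7 g/mL


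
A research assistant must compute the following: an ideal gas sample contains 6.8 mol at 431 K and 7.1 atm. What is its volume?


PV = nRT  (R = 0.08206 L·atm/(mol·K))
V = nRT/P = 6.8×0.08206×431/7.1
= 33.873 L

33.873 L


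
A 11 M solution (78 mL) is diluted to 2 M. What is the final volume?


C1V1 = C2V2
11 × 78 = 2 × V2
V2 = 858/2 = 429.0 mL

429.0 mL


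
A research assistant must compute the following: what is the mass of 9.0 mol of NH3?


M(NH3) = 17.03 g/mol
mass = n × M = 9.0 × 17.03 = 153.27 g

153.27 g


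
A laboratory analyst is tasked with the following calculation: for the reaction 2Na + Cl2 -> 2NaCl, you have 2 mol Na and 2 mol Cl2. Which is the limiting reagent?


Mole ratio available / coefficient:
  Na: 2/2 = 1.000
  Cl2: 2/1 = 2.000
Smaller ratio is limiting.

Na


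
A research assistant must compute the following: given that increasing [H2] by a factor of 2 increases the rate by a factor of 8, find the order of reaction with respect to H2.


rate ∝ [H2]^n
2^n = 8 → n = 3
Order in H2: 3

3


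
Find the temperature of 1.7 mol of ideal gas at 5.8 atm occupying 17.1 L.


PV = nRT  (R = 0.08206 L·atm/(mol·K))
T = PV/(nR) = 5.8×17.1/(1.7×0.08206)
= 99.18/0.139502
= 710.96 K

710.96 K


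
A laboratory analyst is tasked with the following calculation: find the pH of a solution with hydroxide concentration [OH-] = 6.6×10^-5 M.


pOH = -log10([OH-]) = -log10(6.6×10^-5)
= 5 - log10(6.6) = 4.18
pH = 14 - pOH = 14 - 4.18 = 9.82

9.82


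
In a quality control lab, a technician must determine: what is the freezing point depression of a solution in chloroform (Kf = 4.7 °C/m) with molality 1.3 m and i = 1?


ΔTf = Kf × m × i
= 4.7 × 1.3 × 1
= 6.11 °C

6.11 °C


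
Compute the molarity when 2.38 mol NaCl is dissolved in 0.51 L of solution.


M = n/V = 2.38/0.51 = 4.667 mol/L

4.667 M


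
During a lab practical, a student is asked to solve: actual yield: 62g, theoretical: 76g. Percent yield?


% yield = actual/theoretical × 100
= 62/76 × 100
= 81.58%

81.58%


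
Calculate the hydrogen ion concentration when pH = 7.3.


[H+] = 10^(-pH) = 10^(-7.3)
= 5.01×10^-8 M

5.01×10^-8 M


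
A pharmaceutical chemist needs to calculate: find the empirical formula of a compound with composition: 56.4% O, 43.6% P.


Assume 100 g sample. Moles of each element:
  O: 56.4/16.0 = 3.525 mol
  P: 43.6/30.97 = 1.408 mol
Divide by smallest (1.408):
  O: 3.525/1.408 = 2.5
  P: 1.408/1.408 = 1.0
Multiply all ratios by 2 to obtain whole numbers.
Empirical formula: P2O5

P2O5


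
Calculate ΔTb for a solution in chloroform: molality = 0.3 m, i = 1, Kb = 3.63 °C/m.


ΔTb = Kb × m × i
= 3.63 × 0.3 × 1
= 1.089 °C

1.089 °C


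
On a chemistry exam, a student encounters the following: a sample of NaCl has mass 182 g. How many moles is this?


M(NaCl) = 58.44 g/mol
n = mass/M = 182/58.44 = 3.1143 mol

3.1143 mol


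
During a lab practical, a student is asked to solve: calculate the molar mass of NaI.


M(NaI) = 1×22.99 + 1×126.9
= 22.99 + 126.9
= 149.89 g/mol

149.89 g/mol


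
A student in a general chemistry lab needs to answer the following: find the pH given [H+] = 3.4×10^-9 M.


pH = -log10([H+]) = -log10(3.4×10^-9)
= 9 - log10(3.4)
= 9 - 0.53
= 8.47

8.47


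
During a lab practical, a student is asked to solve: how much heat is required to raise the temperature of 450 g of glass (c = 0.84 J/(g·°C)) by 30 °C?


q = mcΔT = 450 × 0.84 × 30
= 11340.00 J

11340.00 J


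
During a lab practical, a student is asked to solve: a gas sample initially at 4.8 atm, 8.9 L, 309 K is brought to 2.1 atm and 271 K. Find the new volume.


P1V1/T1 = P2V2/T2
V2 = P1V1T2/(T1P2)
= 4.8×8.9×271/(309×2.1)
= 17.841 L

17.841 L


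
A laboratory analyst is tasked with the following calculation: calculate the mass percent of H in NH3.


M(NH3) = 1×14.01 + 3×1.008 = 17.034 g/mol
Mass of H = 3 × 1.008 = 3.024 g/mol
% H = 3.024/17.034 × 100 = 17.75%

17.75%


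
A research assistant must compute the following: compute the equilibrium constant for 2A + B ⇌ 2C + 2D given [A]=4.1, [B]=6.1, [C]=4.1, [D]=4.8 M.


Kc = [C]^2[D]^2/([A]^2[B])
= (4.1^2 × 4.8^2)/(4.1^2 × 6.1^1)
= 387.3024/102.541
= 3.777

3.777


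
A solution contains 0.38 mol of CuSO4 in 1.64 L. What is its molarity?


M = n/V = 0.38/1.64 = 0.232 mol/L

0.232 M


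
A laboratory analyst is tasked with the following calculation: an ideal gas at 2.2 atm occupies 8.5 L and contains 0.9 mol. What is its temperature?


PV = nRT  (R = 0.08206 L·atm/(mol·K))
T = PV/(nR) = 2.2×8.5/(0.9×0.08206)
= 18.70/0.073854
= 253.20 K

253.20 K


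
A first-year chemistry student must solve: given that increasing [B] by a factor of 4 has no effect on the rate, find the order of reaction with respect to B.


rate ∝ [B]^n
rate ∝ [B]^0
Order in B: 0

0


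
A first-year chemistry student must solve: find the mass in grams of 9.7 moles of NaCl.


M(NaCl) = 58.44 g/mol
mass = n × M = 9.7 × 58.44 = 566.87 g

566.87 g


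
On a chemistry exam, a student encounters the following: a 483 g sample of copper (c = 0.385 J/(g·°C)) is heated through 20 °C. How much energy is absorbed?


q = mcΔT = 483 × 0.385 × 20
= 3719.10 J

3719.10 J


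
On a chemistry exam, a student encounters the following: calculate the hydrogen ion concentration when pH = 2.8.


[H+] = 10^(-pH) = 10^(-2.8)
= 1.58×10^-3 M

1.58×10^-3 M


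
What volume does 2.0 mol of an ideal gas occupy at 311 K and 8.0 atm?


PV = nRT  (R = 0.08206 L·atm/(mol·K))
V = nRT/P = 2.0×0.08206×311/8.0
= 6.38 L

6.38 L


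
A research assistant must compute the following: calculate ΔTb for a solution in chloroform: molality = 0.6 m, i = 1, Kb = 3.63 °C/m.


ΔTb = Kb × m × i
= 3.63 × 0.6 × 1
= 2.178 °C

2.178 °C


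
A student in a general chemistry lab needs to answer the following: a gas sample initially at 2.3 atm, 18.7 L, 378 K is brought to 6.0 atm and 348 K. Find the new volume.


P1V1/T1 = P2V2/T2
V2 = P1V1T2/(T1P2)
= 2.3×18.7×348/(378×6.0)
= 6.599 L

6.599 L


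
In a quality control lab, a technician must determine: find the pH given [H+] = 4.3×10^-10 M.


pH = -log10([H+]) = -log10(4.3×10^-10)
= 10 - log10(4.3)
= 10 - 0.63
= 9.37

9.37


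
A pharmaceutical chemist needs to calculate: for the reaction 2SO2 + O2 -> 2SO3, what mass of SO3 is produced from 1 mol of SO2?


Mole ratio SO3:SO2 = 2:2
n(SO3) = 1 × 2/2 = 1.000 mol
mass = 1.000 × 80.07 = 80.07 g

80.07 g


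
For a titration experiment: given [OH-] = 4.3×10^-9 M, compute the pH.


pOH = -log10([OH-]) = -log10(4.3×10^-9)
= 9 - log10(4.3) = 8.37
pH = 14 - pOH = 14 - 8.37 = 5.63

5.63


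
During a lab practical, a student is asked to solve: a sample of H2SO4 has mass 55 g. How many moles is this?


M(H2SO4) = 98.09 g/mol
n = mass/M = 55/98.09 = 0.5607 mol

0.5607 mol


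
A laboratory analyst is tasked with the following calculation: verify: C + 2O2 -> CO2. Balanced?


Equation: C + 2O2 -> CO2
Check atoms: C: 1=1, O: 4≠2
Not balanced

No, not balanced


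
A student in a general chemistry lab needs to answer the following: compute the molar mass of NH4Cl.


M(NH4Cl) = 1×14.01 + 4×1.008 + 1×35.45
= 14.01 + 4.03 + 35.45
= 53.49 g/mol

53.49 g/mol


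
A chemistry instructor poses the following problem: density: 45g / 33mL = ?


ρ = mass/volume
= 45/33
= 1.364 g/mL

1.364 g/mL


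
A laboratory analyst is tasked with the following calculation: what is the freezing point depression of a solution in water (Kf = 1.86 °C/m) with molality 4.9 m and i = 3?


ΔTf = Kf × m × i
= 1.86 × 4.9 × 3
= 27.342 °C

27.342 °C


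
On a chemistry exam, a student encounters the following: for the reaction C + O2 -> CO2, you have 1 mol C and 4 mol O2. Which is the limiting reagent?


Mole ratio available / coefficient:
  C: 1/1 = 1.000
  O2: 4/1 = 4.000
Smaller ratio is limiting.

C


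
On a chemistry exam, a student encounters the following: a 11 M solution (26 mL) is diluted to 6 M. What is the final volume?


C1V1 = C2V2
11 × 26 = 6 × V2
V2 = 286/6 = 47.67 mL

47.67 mL


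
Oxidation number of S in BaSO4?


(+2) + x + 4(-2) = 0, so x = +6
Oxidation number: +6

+6


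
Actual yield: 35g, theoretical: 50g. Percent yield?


% yield = actual/theoretical × 100
= 35/50 × 100
= 70.0%

70.0%


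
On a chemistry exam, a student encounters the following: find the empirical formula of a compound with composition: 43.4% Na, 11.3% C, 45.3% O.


Assume 100 g sample. Moles of each element:
  Na: 43.4/22.99 = 1.888 mol
  C: 11.3/12.01 = 0.941 mol
  O: 45.3/16.0 = 2.831 mol
Divide by smallest (0.941):
  Na: 1.888/0.941 = 2.01
  C: 0.941/0.941 = 1.0
  O: 2.831/0.941 = 3.01
Empirical formula: Na2CO3

Na2CO3


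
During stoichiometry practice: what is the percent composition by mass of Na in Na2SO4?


M(Na2SO4) = 2×22.99 + 1×32.07 + 4×16.0 = 142.05 g/mol
Mass of Na = 2 × 22.99 = 45.98 g/mol
% Na = 45.98/142.05 × 100 = 32.37%

32.37%


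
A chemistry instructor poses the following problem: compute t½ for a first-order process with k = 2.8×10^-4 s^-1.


t½ = ln2/k = 0.693147/(2.8×10^-4 s^-1)
= 2476 s

2476 s


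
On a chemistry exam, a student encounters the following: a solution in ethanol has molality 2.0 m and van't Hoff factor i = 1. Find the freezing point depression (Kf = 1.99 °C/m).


ΔTf = Kf × m × i
= 1.99 × 2.0 × 1
= 3.98 °C

3.98 °C


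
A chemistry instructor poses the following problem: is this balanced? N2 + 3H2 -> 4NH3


Equation: N2 + 3H2 -> 4NH3
Check atoms: H: 6≠12, N: 2≠4
Not balanced

No, not balanced


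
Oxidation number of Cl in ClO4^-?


x + 4(-2) = -1, so x = +7
Oxidation number: +7

+7


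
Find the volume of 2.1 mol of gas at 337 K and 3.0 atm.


PV = nRT  (R = 0.08206 L·atm/(mol·K))
V = nRT/P = 2.1×0.08206×337/3.0
= 19.358 L

19.358 L


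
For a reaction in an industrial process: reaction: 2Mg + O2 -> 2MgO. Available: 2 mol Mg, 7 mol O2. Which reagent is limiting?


Mole ratio available / coefficient:
  Mg: 2/2 = 1.000
  O2: 7/1 = 7.000
Smaller ratio is limiting.

Mg


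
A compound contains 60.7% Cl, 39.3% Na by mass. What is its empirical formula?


Assume 100 g sample. Moles of each element:
  Cl: 60.7/35.45 = 1.712 mol
  Na: 39.3/22.99 = 1.709 mol
Divide by smallest (1.709):
  Cl: 1.712/1.709 = 1.0
  Na: 1.709/1.709 = 1.0
Empirical formula: NaCl

NaCl


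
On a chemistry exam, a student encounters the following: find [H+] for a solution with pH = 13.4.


[H+] = 10^(-pH) = 10^(-13.4)
= 3.98×10^-14 M

3.98×10^-14 M


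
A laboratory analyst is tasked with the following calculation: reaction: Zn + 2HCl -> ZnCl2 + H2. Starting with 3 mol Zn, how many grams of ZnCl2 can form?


Mole ratio ZnCl2:Zn = 1:1
n(ZnCl2) = 3 × 1/1 = 3.000 mol
mass = 3.000 × 136.28 = 408.84 g

408.84 g


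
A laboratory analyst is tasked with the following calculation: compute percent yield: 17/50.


% yield = actual/theoretical × 100
= 17/50 × 100
= 34.0%

34.0%


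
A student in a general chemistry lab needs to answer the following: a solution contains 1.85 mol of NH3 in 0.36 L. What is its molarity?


M = n/V = 1.85/0.36 = 5.139 mol/L

5.139 M


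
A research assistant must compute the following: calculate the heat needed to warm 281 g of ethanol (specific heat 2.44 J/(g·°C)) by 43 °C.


q = mcΔT = 281 × 2.44 × 43
= 29482.52 J

29482.52 J


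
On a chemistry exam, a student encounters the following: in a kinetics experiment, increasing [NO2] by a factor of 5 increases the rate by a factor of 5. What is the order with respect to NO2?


rate ∝ [NO2]^n
5^n = 5 → n = 1
Order in NO2: 1

1


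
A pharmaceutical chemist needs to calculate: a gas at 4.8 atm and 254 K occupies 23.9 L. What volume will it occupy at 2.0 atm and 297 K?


P1V1/T1 = P2V2/T2
V2 = P1V1T2/(T1P2)
= 4.8×23.9×297/(254×2.0)
= 67.071 L

67.071 L


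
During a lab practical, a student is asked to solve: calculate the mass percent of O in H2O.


M(H2O) = 2×1.008 + 1×16.0 = 18.016 g/mol
Mass of O = 1 × 16.0 = 16.00 g/mol
% O = 16.00/18.016 × 100 = 88.81%

88.81%


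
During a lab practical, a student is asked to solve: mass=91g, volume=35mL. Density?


ρ = mass/volume
= 91/35
= 2.6 g/mL

2.6 g/mL


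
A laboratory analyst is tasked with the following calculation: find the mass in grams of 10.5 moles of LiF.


M(LiF) = 25.94 g/mol
mass = n × M = 10.5 × 25.94 = 272.37 g

272.37 g


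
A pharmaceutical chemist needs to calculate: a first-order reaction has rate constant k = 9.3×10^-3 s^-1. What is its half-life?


t½ = ln2/k = 0.693147/(9.3×10^-3 s^-1)
= 74.53 s

74.53 s


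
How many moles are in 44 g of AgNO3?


M(AgNO3) = 169.88 g/mol
n = mass/M = 44/169.88 = 0.259 mol

0.259 mol


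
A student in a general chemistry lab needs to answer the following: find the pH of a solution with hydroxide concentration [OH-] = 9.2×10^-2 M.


pOH = -log10([OH-]) = -log10(9.2×10^-2)
= 2 - log10(9.2) = 1.04
pH = 14 - pOH = 14 - 1.04 = 12.96

12.96


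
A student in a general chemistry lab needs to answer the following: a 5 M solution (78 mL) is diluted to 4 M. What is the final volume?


C1V1 = C2V2
5 × 78 = 4 × V2
V2 = 390/4 = 97.5 mL

97.5 mL


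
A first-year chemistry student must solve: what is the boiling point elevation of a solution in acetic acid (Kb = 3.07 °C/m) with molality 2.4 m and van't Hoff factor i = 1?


ΔTb = Kb × m × i
= 3.07 × 2.4 × 1
= 7.368 °C

7.368 °C


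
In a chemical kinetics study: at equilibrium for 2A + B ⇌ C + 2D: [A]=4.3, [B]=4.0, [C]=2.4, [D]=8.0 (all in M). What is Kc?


Kc = [C][D]^2/([A]^2[B])
= (2.4^1 × 8.0^2)/(4.3^2 × 4.0^1)
= 153.6/73.96
= 2.077

2.077


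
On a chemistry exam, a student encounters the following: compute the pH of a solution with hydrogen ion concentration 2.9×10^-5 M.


pH = -log10([H+]) = -log10(2.9×10^-5)
= 5 - log10(2.9)
= 5 - 0.46
= 4.54

4.54


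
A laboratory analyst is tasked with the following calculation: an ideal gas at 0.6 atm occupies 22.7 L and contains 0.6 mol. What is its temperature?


PV = nRT  (R = 0.08206 L·atm/(mol·K))
T = PV/(nR) = 0.6×22.7/(0.6×0.08206)
= 13.62/0.049236
= 276.63 K

276.63 K


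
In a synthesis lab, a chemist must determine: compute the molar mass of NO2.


M(NO2) = 1×14.01 + 2×16.0
= 14.01 + 32.0
= 46.01 g/mol

46.01 g/mol


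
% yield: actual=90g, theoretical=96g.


% yield = actual/theoretical × 100
= 90/96 × 100
= 93.75%

93.75%


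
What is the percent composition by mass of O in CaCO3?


M(CaCO3) = 1×40.08 + 1×12.01 + 3×16.0 = 100.09 g/mol
Mass of O = 3 × 16.0 = 48.00 g/mol
% O = 48.00/100.09 × 100 = 47.96%

47.96%


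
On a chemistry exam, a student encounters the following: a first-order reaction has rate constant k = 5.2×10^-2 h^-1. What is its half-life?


t½ = ln2/k = 0.693147/(5.2×10^-2 h^-1)
= 13.33 h

13.33 h


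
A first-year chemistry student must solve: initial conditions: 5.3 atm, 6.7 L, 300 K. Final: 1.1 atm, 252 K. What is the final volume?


P1V1/T1 = P2V2/T2
V2 = P1V1T2/(T1P2)
= 5.3×6.7×252/(300×1.1)
= 27.117 L

27.117 L


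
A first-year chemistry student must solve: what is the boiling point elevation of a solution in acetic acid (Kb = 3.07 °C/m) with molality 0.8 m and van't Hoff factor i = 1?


ΔTb = Kb × m × i
= 3.07 × 0.8 × 1
= 2.456 °C

2.456 °C


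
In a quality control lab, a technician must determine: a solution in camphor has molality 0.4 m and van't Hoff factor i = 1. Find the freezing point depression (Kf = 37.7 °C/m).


ΔTf = Kf × m × i
= 37.7 × 0.4 × 1
= 15.08 °C

15.08 °C


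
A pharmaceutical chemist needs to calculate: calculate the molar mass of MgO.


M(MgO) = 1×24.31 + 1×16.0
= 24.31 + 16.0
= 40.31 g/mol

40.31 g/mol


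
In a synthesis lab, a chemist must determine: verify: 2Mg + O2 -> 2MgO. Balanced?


Equation: 2Mg + O2 -> 2MgO
Check atoms: Mg: 2=2, O: 2=2
Balanced

Yes, balanced


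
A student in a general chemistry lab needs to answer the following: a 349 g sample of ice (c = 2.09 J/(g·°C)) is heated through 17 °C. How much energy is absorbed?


q = mcΔT = 349 × 2.09 × 17
= 12399.97 J

12399.97 J


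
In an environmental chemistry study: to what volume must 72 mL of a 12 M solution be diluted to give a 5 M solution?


C1V1 = C2V2
12 × 72 = 5 × V2
V2 = 864/5 = 172.8 mL

172.8 mL


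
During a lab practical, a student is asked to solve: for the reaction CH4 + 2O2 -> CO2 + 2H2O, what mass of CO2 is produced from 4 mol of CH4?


Mole ratio CO2:CH4 = 1:1
n(CO2) = 4 × 1/1 = 4.000 mol
mass = 4.000 × 44.01 = 176.04 g

176.04 g


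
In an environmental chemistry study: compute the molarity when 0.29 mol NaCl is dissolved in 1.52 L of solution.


M = n/V = 0.29/1.52 = 0.191 mol/L

0.191 M


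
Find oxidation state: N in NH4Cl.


x + 4(+1) + (-1) = 0, so x = -3
Oxidation number: -3

-3


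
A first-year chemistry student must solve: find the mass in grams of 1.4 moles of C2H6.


M(C2H6) = 30.07 g/mol
mass = n × M = 1.4 × 30.07 = 42.10 g

42.10 g


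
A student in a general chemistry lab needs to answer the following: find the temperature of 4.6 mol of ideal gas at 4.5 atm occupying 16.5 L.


PV = nRT  (R = 0.08206 L·atm/(mol·K))
T = PV/(nR) = 4.5×16.5/(4.6×0.08206)
= 74.25/0.377476
= 196.70 K

196.70 K


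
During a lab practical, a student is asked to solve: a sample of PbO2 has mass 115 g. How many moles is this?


M(PbO2) = 239.2 g/mol
n = mass/M = 115/239.2 = 0.4808 mol

0.4808 mol


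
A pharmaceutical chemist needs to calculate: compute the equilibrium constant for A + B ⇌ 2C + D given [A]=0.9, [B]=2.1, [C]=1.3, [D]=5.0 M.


Kc = [C]^2[D]/([A][B])
= (1.3^2 × 5.0^1)/(0.9^1 × 2.1^1)
= 8.45/1.89
= 4.471

4.471


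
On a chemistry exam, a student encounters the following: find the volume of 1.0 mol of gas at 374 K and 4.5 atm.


PV = nRT  (R = 0.08206 L·atm/(mol·K))
V = nRT/P = 1.0×0.08206×374/4.5
= 6.82 L

6.82 L


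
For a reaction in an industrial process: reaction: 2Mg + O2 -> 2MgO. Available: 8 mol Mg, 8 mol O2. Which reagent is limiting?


Mole ratio available / coefficient:
  Mg: 8/2 = 4.000
  O2: 8/1 = 8.000
Smaller ratio is limiting.

Mg


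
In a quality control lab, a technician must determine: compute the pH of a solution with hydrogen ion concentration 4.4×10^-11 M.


pH = -log10([H+]) = -log10(4.4×10^-11)
= 11 - log10(4.4)
= 11 - 0.64
= 10.36

10.36


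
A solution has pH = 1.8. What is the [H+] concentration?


[H+] = 10^(-pH) = 10^(-1.8)
= 1.58×10^-2 M

1.58×10^-2 M


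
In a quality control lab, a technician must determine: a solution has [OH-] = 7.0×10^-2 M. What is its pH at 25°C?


pOH = -log10([OH-]) = -log10(7.0×10^-2)
= 2 - log10(7.0) = 1.15
pH = 14 - pOH = 14 - 1.15 = 12.85

12.85


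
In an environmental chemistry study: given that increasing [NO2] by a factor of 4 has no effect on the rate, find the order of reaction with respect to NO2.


rate ∝ [NO2]^n
rate ∝ [NO2]^0
Order in NO2: 0

0


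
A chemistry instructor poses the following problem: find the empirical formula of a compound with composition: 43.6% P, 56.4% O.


Assume 100 g sample. Moles of each element:
  P: 43.6/30.97 = 1.408 mol
  O: 56.4/16.0 = 3.525 mol
Divide by smallest (1.408):
  P: 1.408/1.408 = 1.0
  O: 3.525/1.408 = 2.5
Multiply all ratios by 2 to obtain whole numbers.
Empirical formula: P2O5

P2O5


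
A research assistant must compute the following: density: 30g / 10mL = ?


ρ = mass/volume
= 30/10
= 3.0 g/mL

3.0 g/mL


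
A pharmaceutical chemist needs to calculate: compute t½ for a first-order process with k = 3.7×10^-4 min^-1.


t½ = ln2/k = 0.693147/(3.7×10^-4 min^-1)
= 1873 min

1873 min


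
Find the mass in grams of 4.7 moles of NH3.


M(NH3) = 17.03 g/mol
mass = n × M = 4.7 × 17.03 = 80.04 g

80.04 g


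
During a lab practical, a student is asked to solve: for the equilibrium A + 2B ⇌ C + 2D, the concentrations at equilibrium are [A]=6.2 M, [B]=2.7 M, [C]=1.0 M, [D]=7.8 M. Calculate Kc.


Kc = [C][D]^2/([A][B]^2)
= (1.0^1 × 7.8^2)/(6.2^1 × 2.7^2)
= 60.84/45.198
= 1.346

1.346


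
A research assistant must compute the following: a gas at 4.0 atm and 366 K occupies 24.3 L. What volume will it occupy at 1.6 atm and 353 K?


P1V1/T1 = P2V2/T2
V2 = P1V1T2/(T1P2)
= 4.0×24.3×353/(366×1.6)
= 58.592 L

58.592 L


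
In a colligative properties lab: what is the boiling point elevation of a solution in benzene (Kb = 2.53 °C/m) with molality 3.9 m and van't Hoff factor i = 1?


ΔTb = Kb × m × i
= 2.53 × 3.9 × 1
= 9.867 °C

9.867 °C


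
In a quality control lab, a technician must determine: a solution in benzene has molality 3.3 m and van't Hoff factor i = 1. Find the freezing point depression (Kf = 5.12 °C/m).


ΔTf = Kf × m × i
= 5.12 × 3.3 × 1
= 16.896 °C

16.896 °C


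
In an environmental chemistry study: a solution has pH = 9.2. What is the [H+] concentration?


[H+] = 10^(-pH) = 10^(-9.2)
= 6.31×10^-10 M

6.31×10^-10 M


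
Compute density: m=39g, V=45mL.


ρ = mass/volume
= 39/45
= 0.867 g/mL

0.867 g/mL


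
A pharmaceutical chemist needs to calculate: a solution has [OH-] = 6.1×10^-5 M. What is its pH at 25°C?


pOH = -log10([OH-]) = -log10(6.1×10^-5)
= 5 - log10(6.1) = 4.21
pH = 14 - pOH = 14 - 4.21 = 9.79

9.79


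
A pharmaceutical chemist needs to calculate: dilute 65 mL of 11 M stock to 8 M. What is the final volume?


C1V1 = C2V2
11 × 65 = 8 × V2
V2 = 715/8 = 89.38 mL

89.38 mL


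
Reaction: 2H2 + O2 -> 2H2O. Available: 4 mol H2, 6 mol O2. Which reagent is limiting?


Mole ratio available / coefficient:
  H2: 4/2 = 2.000
  O2: 6/1 = 6.000
Smaller ratio is limiting.

H2


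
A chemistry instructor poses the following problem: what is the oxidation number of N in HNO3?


(+1) + x + 3(-2) = 0, so x = +5
Oxidation number: +5

+5


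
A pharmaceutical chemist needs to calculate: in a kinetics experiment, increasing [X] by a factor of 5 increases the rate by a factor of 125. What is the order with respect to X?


rate ∝ [X]^n
5^n = 125 → n = 3
Order in X: 3

3


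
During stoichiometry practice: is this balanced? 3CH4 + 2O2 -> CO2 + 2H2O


Equation: 3CH4 + 2O2 -> CO2 + 2H2O
Check atoms: C: 3≠1, H: 12≠4, O: 4=4
Not balanced

No, not balanced


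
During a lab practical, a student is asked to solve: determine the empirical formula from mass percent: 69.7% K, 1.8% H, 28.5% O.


Assume 100 g sample. Moles of each element:
  K: 69.7/39.1 = 1.783 mol
  H: 1.8/1.008 = 1.786 mol
  O: 28.5/16.0 = 1.781 mol
Divide by smallest (1.781):
  K: 1.783/1.781 = 1.0
  H: 1.786/1.781 = 1.0
  O: 1.781/1.781 = 1.0
Empirical formula: KOH

KOH


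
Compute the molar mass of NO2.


M(NO2) = 1×14.01 + 2×16.0
= 14.01 + 32.0
= 46.01 g/mol

46.01 g/mol


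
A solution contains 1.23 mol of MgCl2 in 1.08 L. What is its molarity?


M = n/V = 1.23/1.08 = 1.139 mol/L

1.139 M


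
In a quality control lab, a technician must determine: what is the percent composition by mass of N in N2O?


M(N2O) = 2×14.01 + 1×16.0 = 44.02 g/mol
Mass of N = 2 × 14.01 = 28.02 g/mol
% N = 28.02/44.02 × 100 = 63.65%

63.65%


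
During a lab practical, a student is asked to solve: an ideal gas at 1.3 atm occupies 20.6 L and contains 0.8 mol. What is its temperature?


PV = nRT  (R = 0.08206 L·atm/(mol·K))
T = PV/(nR) = 1.3×20.6/(0.8×0.08206)
= 26.78/0.065648
= 407.93 K

407.93 K


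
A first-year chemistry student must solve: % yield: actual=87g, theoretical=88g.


% yield = actual/theoretical × 100
= 87/88 × 100
= 98.86%

98.86%


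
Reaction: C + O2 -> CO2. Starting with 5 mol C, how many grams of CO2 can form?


Mole ratio CO2:C = 1:1
n(CO2) = 5 × 1/1 = 5.000 mol
mass = 5.000 × 44.01 = 220.05 g

220.05 g


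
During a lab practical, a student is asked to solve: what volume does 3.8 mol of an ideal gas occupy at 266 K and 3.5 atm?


PV = nRT  (R = 0.08206 L·atm/(mol·K))
V = nRT/P = 3.8×0.08206×266/3.5
= 23.699 L

23.699 L


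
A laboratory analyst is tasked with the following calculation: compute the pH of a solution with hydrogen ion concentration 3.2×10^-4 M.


pH = -log10([H+]) = -log10(3.2×10^-4)
= 4 - log10(3.2)
= 4 - 0.51
= 3.49

3.49


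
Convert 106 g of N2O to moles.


M(N2O) = 44.02 g/mol
n = mass/M = 106/44.02 = 2.408 mol

2.408 mol


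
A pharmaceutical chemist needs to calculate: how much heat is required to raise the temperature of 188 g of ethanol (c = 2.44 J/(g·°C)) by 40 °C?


q = mcΔT = 188 × 2.44 × 40
= 18348.80 J

18348.80 J


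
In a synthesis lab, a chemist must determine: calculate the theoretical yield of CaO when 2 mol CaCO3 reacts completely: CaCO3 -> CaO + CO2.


Mole ratio CaO:CaCO3 = 1:1
n(CaO) = 2 × 1/1 = 2.000 mol
mass = 2.000 × 56.08 = 112.16 g

112.16 g


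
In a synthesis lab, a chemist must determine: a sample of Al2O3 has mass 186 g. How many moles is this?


M(Al2O3) = 101.96 g/mol
n = mass/M = 186/101.96 = 1.8242 mol

1.8242 mol


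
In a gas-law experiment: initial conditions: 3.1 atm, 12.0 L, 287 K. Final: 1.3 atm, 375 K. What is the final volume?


P1V1/T1 = P2V2/T2
V2 = P1V1T2/(T1P2)
= 3.1×12.0×375/(287×1.3)
= 37.389 L

37.389 L


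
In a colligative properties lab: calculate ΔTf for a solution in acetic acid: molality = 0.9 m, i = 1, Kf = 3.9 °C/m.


ΔTf = Kf × m × i
= 3.9 × 0.9 × 1
= 3.51 °C

3.51 °C


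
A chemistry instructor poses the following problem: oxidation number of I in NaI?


halide: -1
Oxidation number: -1

-1


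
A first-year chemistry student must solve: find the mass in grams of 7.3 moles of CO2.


M(CO2) = 44.01 g/mol
mass = n × M = 7.3 × 44.01 = 321.27 g

321.27 g


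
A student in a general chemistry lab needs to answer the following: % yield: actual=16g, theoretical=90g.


% yield = actual/theoretical × 100
= 16/90 × 100
= 17.78%

17.78%


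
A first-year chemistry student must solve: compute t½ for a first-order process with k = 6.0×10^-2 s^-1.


t½ = ln2/k = 0.693147/(6.0×10^-2 s^-1)
= 11.55 s

11.55 s


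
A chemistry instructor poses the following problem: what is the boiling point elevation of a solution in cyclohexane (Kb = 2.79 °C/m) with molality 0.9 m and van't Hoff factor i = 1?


ΔTb = Kb × m × i
= 2.79 × 0.9 × 1
= 2.511 °C

2.511 °C


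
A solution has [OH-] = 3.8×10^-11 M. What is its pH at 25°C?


pOH = -log10([OH-]) = -log10(3.8×10^-11)
= 11 - log10(3.8) = 10.42
pH = 14 - pOH = 14 - 10.42 = 3.58

3.58


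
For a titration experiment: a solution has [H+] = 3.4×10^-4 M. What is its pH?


pH = -log10([H+]) = -log10(3.4×10^-4)
= 4 - log10(3.4)
= 4 - 0.53
= 3.47

3.47


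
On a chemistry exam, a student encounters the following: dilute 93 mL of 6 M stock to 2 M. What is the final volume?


C1V1 = C2V2
6 × 93 = 2 × V2
V2 = 558/2 = 279.0 mL

279.0 mL


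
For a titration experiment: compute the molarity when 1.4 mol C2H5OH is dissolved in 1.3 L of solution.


M = n/V = 1.4/1.3 = 1.077 mol/L

1.077 M


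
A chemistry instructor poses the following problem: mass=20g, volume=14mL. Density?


ρ = mass/volume
= 20/14
= 1.429 g/mL

1.429 g/mL


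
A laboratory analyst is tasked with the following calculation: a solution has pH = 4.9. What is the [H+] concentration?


[H+] = 10^(-pH) = 10^(-4.9)
= 1.26×10^-5 M

1.26×10^-5 M


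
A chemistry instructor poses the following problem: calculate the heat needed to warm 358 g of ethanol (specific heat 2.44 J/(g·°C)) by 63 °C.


q = mcΔT = 358 × 2.44 × 63
= 55031.76 J

55031.76 J


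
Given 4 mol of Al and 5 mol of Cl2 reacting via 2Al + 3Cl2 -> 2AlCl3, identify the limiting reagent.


Mole ratio available / coefficient:
  Al: 4/2 = 2.000
  Cl2: 5/3 = 1.667
Smaller ratio is limiting.

Cl2


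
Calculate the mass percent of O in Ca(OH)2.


M(Ca(OH)2) = 1×40.08 + 2×16.0 + 2×1.008 = 74.096 g/mol
Mass of O = 2 × 16.0 = 32.00 g/mol
% O = 32.00/74.096 × 100 = 43.19%

43.19%


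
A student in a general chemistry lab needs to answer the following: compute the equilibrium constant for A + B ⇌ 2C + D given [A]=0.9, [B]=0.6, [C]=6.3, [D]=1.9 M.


Kc = [C]^2[D]/([A][B])
= (6.3^2 × 1.9^1)/(0.9^1 × 0.6^1)
= 75.411/0.54
= 139.7

139.7


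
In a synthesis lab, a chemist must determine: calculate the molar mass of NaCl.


M(NaCl) = 1×22.99 + 1×35.45
= 22.99 + 35.45
= 58.44 g/mol

58.44 g/mol


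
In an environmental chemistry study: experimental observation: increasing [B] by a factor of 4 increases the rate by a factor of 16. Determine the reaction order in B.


rate ∝ [B]^n
4^n = 16 → n = 2
Order in B: 2

2
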